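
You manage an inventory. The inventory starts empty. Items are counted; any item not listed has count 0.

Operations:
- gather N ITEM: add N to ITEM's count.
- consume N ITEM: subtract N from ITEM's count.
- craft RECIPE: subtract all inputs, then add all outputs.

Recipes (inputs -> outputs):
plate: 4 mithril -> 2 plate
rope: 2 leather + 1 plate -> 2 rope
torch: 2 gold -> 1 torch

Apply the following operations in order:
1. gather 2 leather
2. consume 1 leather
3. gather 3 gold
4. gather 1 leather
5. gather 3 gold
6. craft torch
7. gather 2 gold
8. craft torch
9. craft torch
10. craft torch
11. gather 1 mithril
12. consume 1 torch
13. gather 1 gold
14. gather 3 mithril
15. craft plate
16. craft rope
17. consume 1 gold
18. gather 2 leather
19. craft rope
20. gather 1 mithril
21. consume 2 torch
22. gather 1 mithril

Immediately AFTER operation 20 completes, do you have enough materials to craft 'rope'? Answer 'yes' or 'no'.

Answer: no

Derivation:
After 1 (gather 2 leather): leather=2
After 2 (consume 1 leather): leather=1
After 3 (gather 3 gold): gold=3 leather=1
After 4 (gather 1 leather): gold=3 leather=2
After 5 (gather 3 gold): gold=6 leather=2
After 6 (craft torch): gold=4 leather=2 torch=1
After 7 (gather 2 gold): gold=6 leather=2 torch=1
After 8 (craft torch): gold=4 leather=2 torch=2
After 9 (craft torch): gold=2 leather=2 torch=3
After 10 (craft torch): leather=2 torch=4
After 11 (gather 1 mithril): leather=2 mithril=1 torch=4
After 12 (consume 1 torch): leather=2 mithril=1 torch=3
After 13 (gather 1 gold): gold=1 leather=2 mithril=1 torch=3
After 14 (gather 3 mithril): gold=1 leather=2 mithril=4 torch=3
After 15 (craft plate): gold=1 leather=2 plate=2 torch=3
After 16 (craft rope): gold=1 plate=1 rope=2 torch=3
After 17 (consume 1 gold): plate=1 rope=2 torch=3
After 18 (gather 2 leather): leather=2 plate=1 rope=2 torch=3
After 19 (craft rope): rope=4 torch=3
After 20 (gather 1 mithril): mithril=1 rope=4 torch=3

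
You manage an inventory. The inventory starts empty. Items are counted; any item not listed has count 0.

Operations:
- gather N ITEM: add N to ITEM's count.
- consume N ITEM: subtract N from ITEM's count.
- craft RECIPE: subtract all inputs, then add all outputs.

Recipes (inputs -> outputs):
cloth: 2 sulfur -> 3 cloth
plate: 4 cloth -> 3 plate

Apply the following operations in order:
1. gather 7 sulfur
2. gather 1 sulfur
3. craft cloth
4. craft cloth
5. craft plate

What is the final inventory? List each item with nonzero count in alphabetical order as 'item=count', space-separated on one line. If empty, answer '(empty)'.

After 1 (gather 7 sulfur): sulfur=7
After 2 (gather 1 sulfur): sulfur=8
After 3 (craft cloth): cloth=3 sulfur=6
After 4 (craft cloth): cloth=6 sulfur=4
After 5 (craft plate): cloth=2 plate=3 sulfur=4

Answer: cloth=2 plate=3 sulfur=4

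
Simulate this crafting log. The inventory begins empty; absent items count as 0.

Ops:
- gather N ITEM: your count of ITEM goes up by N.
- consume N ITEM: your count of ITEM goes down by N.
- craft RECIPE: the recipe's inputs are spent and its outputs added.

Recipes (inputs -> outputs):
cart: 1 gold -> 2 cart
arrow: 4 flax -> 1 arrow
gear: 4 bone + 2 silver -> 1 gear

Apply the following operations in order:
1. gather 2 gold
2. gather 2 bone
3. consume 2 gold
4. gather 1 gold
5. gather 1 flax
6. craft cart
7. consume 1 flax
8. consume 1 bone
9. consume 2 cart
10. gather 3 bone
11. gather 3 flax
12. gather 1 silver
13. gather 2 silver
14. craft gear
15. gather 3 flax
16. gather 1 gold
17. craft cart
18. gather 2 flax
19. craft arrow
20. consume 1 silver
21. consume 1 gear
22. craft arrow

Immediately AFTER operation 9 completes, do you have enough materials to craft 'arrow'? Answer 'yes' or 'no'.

Answer: no

Derivation:
After 1 (gather 2 gold): gold=2
After 2 (gather 2 bone): bone=2 gold=2
After 3 (consume 2 gold): bone=2
After 4 (gather 1 gold): bone=2 gold=1
After 5 (gather 1 flax): bone=2 flax=1 gold=1
After 6 (craft cart): bone=2 cart=2 flax=1
After 7 (consume 1 flax): bone=2 cart=2
After 8 (consume 1 bone): bone=1 cart=2
After 9 (consume 2 cart): bone=1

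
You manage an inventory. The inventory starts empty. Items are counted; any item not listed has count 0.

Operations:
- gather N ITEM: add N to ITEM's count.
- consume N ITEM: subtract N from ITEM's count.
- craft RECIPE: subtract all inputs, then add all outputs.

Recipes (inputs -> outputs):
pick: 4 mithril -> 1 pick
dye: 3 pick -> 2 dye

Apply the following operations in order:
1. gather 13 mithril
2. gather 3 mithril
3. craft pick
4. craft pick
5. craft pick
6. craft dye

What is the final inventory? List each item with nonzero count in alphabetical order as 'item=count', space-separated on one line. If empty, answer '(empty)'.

Answer: dye=2 mithril=4

Derivation:
After 1 (gather 13 mithril): mithril=13
After 2 (gather 3 mithril): mithril=16
After 3 (craft pick): mithril=12 pick=1
After 4 (craft pick): mithril=8 pick=2
After 5 (craft pick): mithril=4 pick=3
After 6 (craft dye): dye=2 mithril=4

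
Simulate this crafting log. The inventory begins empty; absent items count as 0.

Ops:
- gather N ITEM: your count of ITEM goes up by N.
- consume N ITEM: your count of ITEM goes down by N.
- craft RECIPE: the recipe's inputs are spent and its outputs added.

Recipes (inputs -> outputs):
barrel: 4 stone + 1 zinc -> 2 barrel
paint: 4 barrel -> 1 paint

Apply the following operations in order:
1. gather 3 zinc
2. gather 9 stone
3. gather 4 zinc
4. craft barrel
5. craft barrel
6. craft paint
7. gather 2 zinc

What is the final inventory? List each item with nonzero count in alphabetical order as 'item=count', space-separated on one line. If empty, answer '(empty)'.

Answer: paint=1 stone=1 zinc=7

Derivation:
After 1 (gather 3 zinc): zinc=3
After 2 (gather 9 stone): stone=9 zinc=3
After 3 (gather 4 zinc): stone=9 zinc=7
After 4 (craft barrel): barrel=2 stone=5 zinc=6
After 5 (craft barrel): barrel=4 stone=1 zinc=5
After 6 (craft paint): paint=1 stone=1 zinc=5
After 7 (gather 2 zinc): paint=1 stone=1 zinc=7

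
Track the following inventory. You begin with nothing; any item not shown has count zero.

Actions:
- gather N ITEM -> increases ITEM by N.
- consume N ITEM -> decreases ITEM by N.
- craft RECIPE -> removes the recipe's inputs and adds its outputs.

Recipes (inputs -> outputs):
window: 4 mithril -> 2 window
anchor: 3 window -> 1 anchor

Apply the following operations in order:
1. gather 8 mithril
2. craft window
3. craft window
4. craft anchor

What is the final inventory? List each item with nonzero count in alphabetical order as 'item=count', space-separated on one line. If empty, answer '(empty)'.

After 1 (gather 8 mithril): mithril=8
After 2 (craft window): mithril=4 window=2
After 3 (craft window): window=4
After 4 (craft anchor): anchor=1 window=1

Answer: anchor=1 window=1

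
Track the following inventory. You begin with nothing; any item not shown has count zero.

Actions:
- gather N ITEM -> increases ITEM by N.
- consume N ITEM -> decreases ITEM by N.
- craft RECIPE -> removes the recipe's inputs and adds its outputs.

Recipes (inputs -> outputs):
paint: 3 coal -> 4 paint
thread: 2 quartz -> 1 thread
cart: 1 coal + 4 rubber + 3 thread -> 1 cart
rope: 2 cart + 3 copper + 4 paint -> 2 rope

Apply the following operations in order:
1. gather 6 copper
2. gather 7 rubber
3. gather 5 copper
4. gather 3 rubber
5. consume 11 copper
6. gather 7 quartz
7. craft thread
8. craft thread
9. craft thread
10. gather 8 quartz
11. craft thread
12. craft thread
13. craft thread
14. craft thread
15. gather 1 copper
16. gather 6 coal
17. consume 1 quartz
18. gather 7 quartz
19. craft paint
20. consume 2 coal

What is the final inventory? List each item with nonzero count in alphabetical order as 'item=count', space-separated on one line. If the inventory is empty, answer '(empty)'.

Answer: coal=1 copper=1 paint=4 quartz=7 rubber=10 thread=7

Derivation:
After 1 (gather 6 copper): copper=6
After 2 (gather 7 rubber): copper=6 rubber=7
After 3 (gather 5 copper): copper=11 rubber=7
After 4 (gather 3 rubber): copper=11 rubber=10
After 5 (consume 11 copper): rubber=10
After 6 (gather 7 quartz): quartz=7 rubber=10
After 7 (craft thread): quartz=5 rubber=10 thread=1
After 8 (craft thread): quartz=3 rubber=10 thread=2
After 9 (craft thread): quartz=1 rubber=10 thread=3
After 10 (gather 8 quartz): quartz=9 rubber=10 thread=3
After 11 (craft thread): quartz=7 rubber=10 thread=4
After 12 (craft thread): quartz=5 rubber=10 thread=5
After 13 (craft thread): quartz=3 rubber=10 thread=6
After 14 (craft thread): quartz=1 rubber=10 thread=7
After 15 (gather 1 copper): copper=1 quartz=1 rubber=10 thread=7
After 16 (gather 6 coal): coal=6 copper=1 quartz=1 rubber=10 thread=7
After 17 (consume 1 quartz): coal=6 copper=1 rubber=10 thread=7
After 18 (gather 7 quartz): coal=6 copper=1 quartz=7 rubber=10 thread=7
After 19 (craft paint): coal=3 copper=1 paint=4 quartz=7 rubber=10 thread=7
After 20 (consume 2 coal): coal=1 copper=1 paint=4 quartz=7 rubber=10 thread=7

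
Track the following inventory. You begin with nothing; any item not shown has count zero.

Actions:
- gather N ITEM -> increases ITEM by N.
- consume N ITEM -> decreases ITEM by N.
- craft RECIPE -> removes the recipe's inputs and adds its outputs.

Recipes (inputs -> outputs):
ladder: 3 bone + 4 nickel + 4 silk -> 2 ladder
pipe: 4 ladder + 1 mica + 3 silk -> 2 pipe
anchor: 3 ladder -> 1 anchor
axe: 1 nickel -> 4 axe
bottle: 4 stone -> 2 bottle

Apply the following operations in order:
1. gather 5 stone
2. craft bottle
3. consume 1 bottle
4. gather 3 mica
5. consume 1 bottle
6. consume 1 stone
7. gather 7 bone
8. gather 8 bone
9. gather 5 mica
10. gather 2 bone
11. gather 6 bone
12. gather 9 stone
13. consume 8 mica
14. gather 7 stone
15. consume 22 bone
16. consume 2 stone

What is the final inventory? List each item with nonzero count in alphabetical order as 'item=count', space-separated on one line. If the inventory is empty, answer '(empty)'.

Answer: bone=1 stone=14

Derivation:
After 1 (gather 5 stone): stone=5
After 2 (craft bottle): bottle=2 stone=1
After 3 (consume 1 bottle): bottle=1 stone=1
After 4 (gather 3 mica): bottle=1 mica=3 stone=1
After 5 (consume 1 bottle): mica=3 stone=1
After 6 (consume 1 stone): mica=3
After 7 (gather 7 bone): bone=7 mica=3
After 8 (gather 8 bone): bone=15 mica=3
After 9 (gather 5 mica): bone=15 mica=8
After 10 (gather 2 bone): bone=17 mica=8
After 11 (gather 6 bone): bone=23 mica=8
After 12 (gather 9 stone): bone=23 mica=8 stone=9
After 13 (consume 8 mica): bone=23 stone=9
After 14 (gather 7 stone): bone=23 stone=16
After 15 (consume 22 bone): bone=1 stone=16
After 16 (consume 2 stone): bone=1 stone=14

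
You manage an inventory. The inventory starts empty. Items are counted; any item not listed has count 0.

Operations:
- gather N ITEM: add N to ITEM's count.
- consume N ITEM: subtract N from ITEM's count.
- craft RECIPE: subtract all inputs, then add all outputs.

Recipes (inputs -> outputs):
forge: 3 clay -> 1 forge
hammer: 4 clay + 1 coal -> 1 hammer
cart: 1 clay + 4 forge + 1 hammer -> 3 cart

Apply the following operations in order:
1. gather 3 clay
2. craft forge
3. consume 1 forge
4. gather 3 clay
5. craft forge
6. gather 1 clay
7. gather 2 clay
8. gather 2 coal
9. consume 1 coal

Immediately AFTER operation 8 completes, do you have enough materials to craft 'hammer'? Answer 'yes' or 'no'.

Answer: no

Derivation:
After 1 (gather 3 clay): clay=3
After 2 (craft forge): forge=1
After 3 (consume 1 forge): (empty)
After 4 (gather 3 clay): clay=3
After 5 (craft forge): forge=1
After 6 (gather 1 clay): clay=1 forge=1
After 7 (gather 2 clay): clay=3 forge=1
After 8 (gather 2 coal): clay=3 coal=2 forge=1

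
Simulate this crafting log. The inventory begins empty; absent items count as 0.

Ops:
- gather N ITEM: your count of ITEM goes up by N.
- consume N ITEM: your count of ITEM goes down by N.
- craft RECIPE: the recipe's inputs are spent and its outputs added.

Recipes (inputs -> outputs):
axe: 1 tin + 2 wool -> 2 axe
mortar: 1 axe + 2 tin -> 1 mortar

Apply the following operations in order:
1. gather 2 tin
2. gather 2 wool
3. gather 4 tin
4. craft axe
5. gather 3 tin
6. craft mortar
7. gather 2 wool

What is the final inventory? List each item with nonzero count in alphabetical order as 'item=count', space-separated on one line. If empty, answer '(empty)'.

After 1 (gather 2 tin): tin=2
After 2 (gather 2 wool): tin=2 wool=2
After 3 (gather 4 tin): tin=6 wool=2
After 4 (craft axe): axe=2 tin=5
After 5 (gather 3 tin): axe=2 tin=8
After 6 (craft mortar): axe=1 mortar=1 tin=6
After 7 (gather 2 wool): axe=1 mortar=1 tin=6 wool=2

Answer: axe=1 mortar=1 tin=6 wool=2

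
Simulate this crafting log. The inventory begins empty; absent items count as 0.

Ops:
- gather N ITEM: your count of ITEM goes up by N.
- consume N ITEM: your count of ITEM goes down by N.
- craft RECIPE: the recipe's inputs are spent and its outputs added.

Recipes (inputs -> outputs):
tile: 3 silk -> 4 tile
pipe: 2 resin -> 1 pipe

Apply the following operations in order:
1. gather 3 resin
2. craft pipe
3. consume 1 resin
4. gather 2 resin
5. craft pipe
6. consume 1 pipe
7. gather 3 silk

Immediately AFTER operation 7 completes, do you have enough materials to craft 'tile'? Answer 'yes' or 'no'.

Answer: yes

Derivation:
After 1 (gather 3 resin): resin=3
After 2 (craft pipe): pipe=1 resin=1
After 3 (consume 1 resin): pipe=1
After 4 (gather 2 resin): pipe=1 resin=2
After 5 (craft pipe): pipe=2
After 6 (consume 1 pipe): pipe=1
After 7 (gather 3 silk): pipe=1 silk=3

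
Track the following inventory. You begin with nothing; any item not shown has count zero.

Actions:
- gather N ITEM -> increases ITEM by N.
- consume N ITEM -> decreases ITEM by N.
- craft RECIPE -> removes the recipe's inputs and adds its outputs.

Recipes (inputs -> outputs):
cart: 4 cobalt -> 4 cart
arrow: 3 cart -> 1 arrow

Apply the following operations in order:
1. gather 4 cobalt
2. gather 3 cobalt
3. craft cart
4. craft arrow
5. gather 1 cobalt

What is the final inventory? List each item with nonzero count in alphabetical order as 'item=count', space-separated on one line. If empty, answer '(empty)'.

After 1 (gather 4 cobalt): cobalt=4
After 2 (gather 3 cobalt): cobalt=7
After 3 (craft cart): cart=4 cobalt=3
After 4 (craft arrow): arrow=1 cart=1 cobalt=3
After 5 (gather 1 cobalt): arrow=1 cart=1 cobalt=4

Answer: arrow=1 cart=1 cobalt=4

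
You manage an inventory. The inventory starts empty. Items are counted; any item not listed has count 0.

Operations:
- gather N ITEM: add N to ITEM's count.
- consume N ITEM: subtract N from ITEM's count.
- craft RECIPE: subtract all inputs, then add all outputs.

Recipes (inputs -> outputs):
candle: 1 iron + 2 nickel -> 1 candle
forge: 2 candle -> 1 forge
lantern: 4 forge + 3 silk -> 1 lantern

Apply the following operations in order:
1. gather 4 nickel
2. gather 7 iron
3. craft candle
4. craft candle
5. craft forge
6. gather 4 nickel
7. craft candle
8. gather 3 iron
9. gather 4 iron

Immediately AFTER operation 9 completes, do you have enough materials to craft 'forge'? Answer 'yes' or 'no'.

Answer: no

Derivation:
After 1 (gather 4 nickel): nickel=4
After 2 (gather 7 iron): iron=7 nickel=4
After 3 (craft candle): candle=1 iron=6 nickel=2
After 4 (craft candle): candle=2 iron=5
After 5 (craft forge): forge=1 iron=5
After 6 (gather 4 nickel): forge=1 iron=5 nickel=4
After 7 (craft candle): candle=1 forge=1 iron=4 nickel=2
After 8 (gather 3 iron): candle=1 forge=1 iron=7 nickel=2
After 9 (gather 4 iron): candle=1 forge=1 iron=11 nickel=2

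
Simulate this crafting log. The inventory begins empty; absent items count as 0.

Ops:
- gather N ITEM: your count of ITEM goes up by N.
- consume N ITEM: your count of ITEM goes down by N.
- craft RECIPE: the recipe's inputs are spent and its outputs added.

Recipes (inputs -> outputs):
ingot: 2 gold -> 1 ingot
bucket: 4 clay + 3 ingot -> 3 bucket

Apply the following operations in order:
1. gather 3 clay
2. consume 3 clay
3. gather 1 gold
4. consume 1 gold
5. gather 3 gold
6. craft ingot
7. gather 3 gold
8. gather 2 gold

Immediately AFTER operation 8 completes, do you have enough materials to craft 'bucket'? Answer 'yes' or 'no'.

Answer: no

Derivation:
After 1 (gather 3 clay): clay=3
After 2 (consume 3 clay): (empty)
After 3 (gather 1 gold): gold=1
After 4 (consume 1 gold): (empty)
After 5 (gather 3 gold): gold=3
After 6 (craft ingot): gold=1 ingot=1
After 7 (gather 3 gold): gold=4 ingot=1
After 8 (gather 2 gold): gold=6 ingot=1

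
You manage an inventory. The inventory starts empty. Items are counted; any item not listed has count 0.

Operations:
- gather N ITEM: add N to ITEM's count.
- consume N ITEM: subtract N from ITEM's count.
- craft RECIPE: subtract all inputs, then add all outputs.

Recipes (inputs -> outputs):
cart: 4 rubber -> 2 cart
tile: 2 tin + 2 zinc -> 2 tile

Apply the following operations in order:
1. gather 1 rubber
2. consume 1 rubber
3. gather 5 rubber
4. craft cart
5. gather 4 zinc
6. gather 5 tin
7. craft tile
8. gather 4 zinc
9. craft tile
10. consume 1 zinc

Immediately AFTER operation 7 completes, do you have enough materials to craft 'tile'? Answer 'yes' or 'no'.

After 1 (gather 1 rubber): rubber=1
After 2 (consume 1 rubber): (empty)
After 3 (gather 5 rubber): rubber=5
After 4 (craft cart): cart=2 rubber=1
After 5 (gather 4 zinc): cart=2 rubber=1 zinc=4
After 6 (gather 5 tin): cart=2 rubber=1 tin=5 zinc=4
After 7 (craft tile): cart=2 rubber=1 tile=2 tin=3 zinc=2

Answer: yes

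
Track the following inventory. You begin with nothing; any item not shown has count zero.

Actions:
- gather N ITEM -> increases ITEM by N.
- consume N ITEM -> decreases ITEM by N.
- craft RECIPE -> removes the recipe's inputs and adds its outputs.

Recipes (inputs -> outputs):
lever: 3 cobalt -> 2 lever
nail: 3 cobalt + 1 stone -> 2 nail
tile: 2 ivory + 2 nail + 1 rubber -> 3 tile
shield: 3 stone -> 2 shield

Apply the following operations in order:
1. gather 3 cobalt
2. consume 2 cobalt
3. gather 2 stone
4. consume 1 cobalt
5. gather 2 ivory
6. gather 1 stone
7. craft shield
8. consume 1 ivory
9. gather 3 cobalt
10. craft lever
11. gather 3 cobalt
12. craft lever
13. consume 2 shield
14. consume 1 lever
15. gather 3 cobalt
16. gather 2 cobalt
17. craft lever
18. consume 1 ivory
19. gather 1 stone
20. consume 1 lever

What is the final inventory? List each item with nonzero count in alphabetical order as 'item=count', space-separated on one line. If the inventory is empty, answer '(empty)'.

Answer: cobalt=2 lever=4 stone=1

Derivation:
After 1 (gather 3 cobalt): cobalt=3
After 2 (consume 2 cobalt): cobalt=1
After 3 (gather 2 stone): cobalt=1 stone=2
After 4 (consume 1 cobalt): stone=2
After 5 (gather 2 ivory): ivory=2 stone=2
After 6 (gather 1 stone): ivory=2 stone=3
After 7 (craft shield): ivory=2 shield=2
After 8 (consume 1 ivory): ivory=1 shield=2
After 9 (gather 3 cobalt): cobalt=3 ivory=1 shield=2
After 10 (craft lever): ivory=1 lever=2 shield=2
After 11 (gather 3 cobalt): cobalt=3 ivory=1 lever=2 shield=2
After 12 (craft lever): ivory=1 lever=4 shield=2
After 13 (consume 2 shield): ivory=1 lever=4
After 14 (consume 1 lever): ivory=1 lever=3
After 15 (gather 3 cobalt): cobalt=3 ivory=1 lever=3
After 16 (gather 2 cobalt): cobalt=5 ivory=1 lever=3
After 17 (craft lever): cobalt=2 ivory=1 lever=5
After 18 (consume 1 ivory): cobalt=2 lever=5
After 19 (gather 1 stone): cobalt=2 lever=5 stone=1
After 20 (consume 1 lever): cobalt=2 lever=4 stone=1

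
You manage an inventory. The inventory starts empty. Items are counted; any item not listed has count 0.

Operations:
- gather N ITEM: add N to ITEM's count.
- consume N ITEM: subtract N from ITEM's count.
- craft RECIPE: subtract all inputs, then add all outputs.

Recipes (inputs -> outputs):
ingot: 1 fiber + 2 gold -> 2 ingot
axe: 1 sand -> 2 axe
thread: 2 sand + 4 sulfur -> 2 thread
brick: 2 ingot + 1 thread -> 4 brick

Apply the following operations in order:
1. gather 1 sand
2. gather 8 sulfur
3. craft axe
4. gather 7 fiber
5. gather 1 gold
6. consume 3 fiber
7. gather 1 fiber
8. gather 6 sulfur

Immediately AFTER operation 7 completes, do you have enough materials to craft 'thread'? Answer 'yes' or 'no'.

After 1 (gather 1 sand): sand=1
After 2 (gather 8 sulfur): sand=1 sulfur=8
After 3 (craft axe): axe=2 sulfur=8
After 4 (gather 7 fiber): axe=2 fiber=7 sulfur=8
After 5 (gather 1 gold): axe=2 fiber=7 gold=1 sulfur=8
After 6 (consume 3 fiber): axe=2 fiber=4 gold=1 sulfur=8
After 7 (gather 1 fiber): axe=2 fiber=5 gold=1 sulfur=8

Answer: no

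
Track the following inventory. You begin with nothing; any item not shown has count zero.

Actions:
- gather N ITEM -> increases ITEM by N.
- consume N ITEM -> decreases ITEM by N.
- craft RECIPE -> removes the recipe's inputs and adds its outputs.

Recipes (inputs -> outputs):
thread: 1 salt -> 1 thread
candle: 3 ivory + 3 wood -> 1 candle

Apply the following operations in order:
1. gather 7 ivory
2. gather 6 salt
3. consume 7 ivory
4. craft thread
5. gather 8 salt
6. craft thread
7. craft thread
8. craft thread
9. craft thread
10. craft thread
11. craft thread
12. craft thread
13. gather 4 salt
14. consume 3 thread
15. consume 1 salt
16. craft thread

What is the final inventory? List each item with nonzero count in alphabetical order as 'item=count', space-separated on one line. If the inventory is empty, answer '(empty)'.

After 1 (gather 7 ivory): ivory=7
After 2 (gather 6 salt): ivory=7 salt=6
After 3 (consume 7 ivory): salt=6
After 4 (craft thread): salt=5 thread=1
After 5 (gather 8 salt): salt=13 thread=1
After 6 (craft thread): salt=12 thread=2
After 7 (craft thread): salt=11 thread=3
After 8 (craft thread): salt=10 thread=4
After 9 (craft thread): salt=9 thread=5
After 10 (craft thread): salt=8 thread=6
After 11 (craft thread): salt=7 thread=7
After 12 (craft thread): salt=6 thread=8
After 13 (gather 4 salt): salt=10 thread=8
After 14 (consume 3 thread): salt=10 thread=5
After 15 (consume 1 salt): salt=9 thread=5
After 16 (craft thread): salt=8 thread=6

Answer: salt=8 thread=6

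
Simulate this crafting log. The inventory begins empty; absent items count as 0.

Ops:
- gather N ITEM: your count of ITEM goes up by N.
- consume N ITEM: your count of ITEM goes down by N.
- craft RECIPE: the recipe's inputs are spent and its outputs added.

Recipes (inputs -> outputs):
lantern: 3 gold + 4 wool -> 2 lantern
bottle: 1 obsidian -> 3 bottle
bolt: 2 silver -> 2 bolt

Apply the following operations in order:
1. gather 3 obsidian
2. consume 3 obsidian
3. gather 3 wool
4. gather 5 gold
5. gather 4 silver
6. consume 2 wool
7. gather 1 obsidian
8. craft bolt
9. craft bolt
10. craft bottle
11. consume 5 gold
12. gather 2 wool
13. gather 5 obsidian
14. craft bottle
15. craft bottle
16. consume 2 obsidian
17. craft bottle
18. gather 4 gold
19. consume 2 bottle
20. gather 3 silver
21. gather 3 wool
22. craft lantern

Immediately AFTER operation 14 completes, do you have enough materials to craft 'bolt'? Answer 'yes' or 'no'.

Answer: no

Derivation:
After 1 (gather 3 obsidian): obsidian=3
After 2 (consume 3 obsidian): (empty)
After 3 (gather 3 wool): wool=3
After 4 (gather 5 gold): gold=5 wool=3
After 5 (gather 4 silver): gold=5 silver=4 wool=3
After 6 (consume 2 wool): gold=5 silver=4 wool=1
After 7 (gather 1 obsidian): gold=5 obsidian=1 silver=4 wool=1
After 8 (craft bolt): bolt=2 gold=5 obsidian=1 silver=2 wool=1
After 9 (craft bolt): bolt=4 gold=5 obsidian=1 wool=1
After 10 (craft bottle): bolt=4 bottle=3 gold=5 wool=1
After 11 (consume 5 gold): bolt=4 bottle=3 wool=1
After 12 (gather 2 wool): bolt=4 bottle=3 wool=3
After 13 (gather 5 obsidian): bolt=4 bottle=3 obsidian=5 wool=3
After 14 (craft bottle): bolt=4 bottle=6 obsidian=4 wool=3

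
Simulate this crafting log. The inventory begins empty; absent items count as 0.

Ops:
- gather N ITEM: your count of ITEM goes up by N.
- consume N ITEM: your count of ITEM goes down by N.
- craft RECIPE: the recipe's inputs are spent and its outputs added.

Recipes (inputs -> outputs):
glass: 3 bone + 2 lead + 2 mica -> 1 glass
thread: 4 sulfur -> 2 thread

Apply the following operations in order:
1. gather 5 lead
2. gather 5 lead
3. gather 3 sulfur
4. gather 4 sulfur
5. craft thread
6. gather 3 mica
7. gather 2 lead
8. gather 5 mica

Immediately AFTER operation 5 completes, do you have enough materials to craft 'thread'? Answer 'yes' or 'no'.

Answer: no

Derivation:
After 1 (gather 5 lead): lead=5
After 2 (gather 5 lead): lead=10
After 3 (gather 3 sulfur): lead=10 sulfur=3
After 4 (gather 4 sulfur): lead=10 sulfur=7
After 5 (craft thread): lead=10 sulfur=3 thread=2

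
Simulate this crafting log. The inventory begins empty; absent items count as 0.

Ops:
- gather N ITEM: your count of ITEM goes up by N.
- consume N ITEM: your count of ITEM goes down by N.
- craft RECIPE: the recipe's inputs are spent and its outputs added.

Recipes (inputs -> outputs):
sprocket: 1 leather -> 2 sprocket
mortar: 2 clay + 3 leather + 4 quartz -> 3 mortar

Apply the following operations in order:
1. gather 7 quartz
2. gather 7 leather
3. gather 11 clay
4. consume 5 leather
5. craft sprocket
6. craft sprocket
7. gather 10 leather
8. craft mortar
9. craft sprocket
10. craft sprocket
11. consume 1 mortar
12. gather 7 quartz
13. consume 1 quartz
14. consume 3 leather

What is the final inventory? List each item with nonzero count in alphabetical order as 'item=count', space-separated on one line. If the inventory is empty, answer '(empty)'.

After 1 (gather 7 quartz): quartz=7
After 2 (gather 7 leather): leather=7 quartz=7
After 3 (gather 11 clay): clay=11 leather=7 quartz=7
After 4 (consume 5 leather): clay=11 leather=2 quartz=7
After 5 (craft sprocket): clay=11 leather=1 quartz=7 sprocket=2
After 6 (craft sprocket): clay=11 quartz=7 sprocket=4
After 7 (gather 10 leather): clay=11 leather=10 quartz=7 sprocket=4
After 8 (craft mortar): clay=9 leather=7 mortar=3 quartz=3 sprocket=4
After 9 (craft sprocket): clay=9 leather=6 mortar=3 quartz=3 sprocket=6
After 10 (craft sprocket): clay=9 leather=5 mortar=3 quartz=3 sprocket=8
After 11 (consume 1 mortar): clay=9 leather=5 mortar=2 quartz=3 sprocket=8
After 12 (gather 7 quartz): clay=9 leather=5 mortar=2 quartz=10 sprocket=8
After 13 (consume 1 quartz): clay=9 leather=5 mortar=2 quartz=9 sprocket=8
After 14 (consume 3 leather): clay=9 leather=2 mortar=2 quartz=9 sprocket=8

Answer: clay=9 leather=2 mortar=2 quartz=9 sprocket=8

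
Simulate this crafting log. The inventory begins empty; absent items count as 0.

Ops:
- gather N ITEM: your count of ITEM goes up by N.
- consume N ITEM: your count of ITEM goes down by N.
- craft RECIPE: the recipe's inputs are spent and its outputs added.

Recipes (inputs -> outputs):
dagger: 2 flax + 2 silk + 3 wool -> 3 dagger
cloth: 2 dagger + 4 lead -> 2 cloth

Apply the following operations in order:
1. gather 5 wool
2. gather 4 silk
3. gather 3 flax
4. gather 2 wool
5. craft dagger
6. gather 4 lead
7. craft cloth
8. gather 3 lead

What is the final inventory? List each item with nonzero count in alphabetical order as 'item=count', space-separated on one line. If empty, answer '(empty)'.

After 1 (gather 5 wool): wool=5
After 2 (gather 4 silk): silk=4 wool=5
After 3 (gather 3 flax): flax=3 silk=4 wool=5
After 4 (gather 2 wool): flax=3 silk=4 wool=7
After 5 (craft dagger): dagger=3 flax=1 silk=2 wool=4
After 6 (gather 4 lead): dagger=3 flax=1 lead=4 silk=2 wool=4
After 7 (craft cloth): cloth=2 dagger=1 flax=1 silk=2 wool=4
After 8 (gather 3 lead): cloth=2 dagger=1 flax=1 lead=3 silk=2 wool=4

Answer: cloth=2 dagger=1 flax=1 lead=3 silk=2 wool=4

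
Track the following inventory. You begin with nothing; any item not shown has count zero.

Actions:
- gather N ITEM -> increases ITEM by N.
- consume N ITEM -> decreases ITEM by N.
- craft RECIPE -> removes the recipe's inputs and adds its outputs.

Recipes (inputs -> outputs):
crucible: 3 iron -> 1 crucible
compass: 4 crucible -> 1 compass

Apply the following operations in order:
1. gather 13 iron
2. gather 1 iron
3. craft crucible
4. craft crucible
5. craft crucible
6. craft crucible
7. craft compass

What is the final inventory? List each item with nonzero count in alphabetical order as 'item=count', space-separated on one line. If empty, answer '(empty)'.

After 1 (gather 13 iron): iron=13
After 2 (gather 1 iron): iron=14
After 3 (craft crucible): crucible=1 iron=11
After 4 (craft crucible): crucible=2 iron=8
After 5 (craft crucible): crucible=3 iron=5
After 6 (craft crucible): crucible=4 iron=2
After 7 (craft compass): compass=1 iron=2

Answer: compass=1 iron=2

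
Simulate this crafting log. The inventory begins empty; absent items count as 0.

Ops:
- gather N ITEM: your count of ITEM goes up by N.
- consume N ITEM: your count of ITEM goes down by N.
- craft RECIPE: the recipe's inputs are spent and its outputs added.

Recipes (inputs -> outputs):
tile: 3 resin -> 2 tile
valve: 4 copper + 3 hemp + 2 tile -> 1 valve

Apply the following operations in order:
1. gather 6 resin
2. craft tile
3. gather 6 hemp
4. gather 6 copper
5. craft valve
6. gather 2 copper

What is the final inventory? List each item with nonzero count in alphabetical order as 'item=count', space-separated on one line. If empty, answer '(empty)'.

After 1 (gather 6 resin): resin=6
After 2 (craft tile): resin=3 tile=2
After 3 (gather 6 hemp): hemp=6 resin=3 tile=2
After 4 (gather 6 copper): copper=6 hemp=6 resin=3 tile=2
After 5 (craft valve): copper=2 hemp=3 resin=3 valve=1
After 6 (gather 2 copper): copper=4 hemp=3 resin=3 valve=1

Answer: copper=4 hemp=3 resin=3 valve=1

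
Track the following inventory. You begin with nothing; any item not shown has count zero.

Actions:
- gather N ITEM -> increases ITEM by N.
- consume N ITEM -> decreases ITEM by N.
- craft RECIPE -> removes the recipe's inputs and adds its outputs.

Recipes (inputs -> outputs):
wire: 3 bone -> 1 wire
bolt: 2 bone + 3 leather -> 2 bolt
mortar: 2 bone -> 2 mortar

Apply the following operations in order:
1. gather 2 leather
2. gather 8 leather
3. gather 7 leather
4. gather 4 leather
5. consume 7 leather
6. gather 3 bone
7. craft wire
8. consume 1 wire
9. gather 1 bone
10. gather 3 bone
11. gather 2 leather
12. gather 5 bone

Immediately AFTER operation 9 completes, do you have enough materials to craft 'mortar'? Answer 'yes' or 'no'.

Answer: no

Derivation:
After 1 (gather 2 leather): leather=2
After 2 (gather 8 leather): leather=10
After 3 (gather 7 leather): leather=17
After 4 (gather 4 leather): leather=21
After 5 (consume 7 leather): leather=14
After 6 (gather 3 bone): bone=3 leather=14
After 7 (craft wire): leather=14 wire=1
After 8 (consume 1 wire): leather=14
After 9 (gather 1 bone): bone=1 leather=14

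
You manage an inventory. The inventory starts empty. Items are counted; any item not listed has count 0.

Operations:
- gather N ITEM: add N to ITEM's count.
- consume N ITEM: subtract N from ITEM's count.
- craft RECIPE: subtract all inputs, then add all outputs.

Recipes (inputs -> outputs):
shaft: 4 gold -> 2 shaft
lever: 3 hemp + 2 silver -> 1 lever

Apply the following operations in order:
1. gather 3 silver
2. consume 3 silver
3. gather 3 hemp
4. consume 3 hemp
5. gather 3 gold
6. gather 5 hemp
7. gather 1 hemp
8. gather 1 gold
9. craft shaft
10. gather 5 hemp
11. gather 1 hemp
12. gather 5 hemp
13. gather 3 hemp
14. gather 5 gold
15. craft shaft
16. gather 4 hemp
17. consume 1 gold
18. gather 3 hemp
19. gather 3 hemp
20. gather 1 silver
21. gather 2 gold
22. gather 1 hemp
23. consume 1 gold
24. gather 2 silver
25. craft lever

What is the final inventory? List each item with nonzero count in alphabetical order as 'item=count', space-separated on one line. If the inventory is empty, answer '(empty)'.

After 1 (gather 3 silver): silver=3
After 2 (consume 3 silver): (empty)
After 3 (gather 3 hemp): hemp=3
After 4 (consume 3 hemp): (empty)
After 5 (gather 3 gold): gold=3
After 6 (gather 5 hemp): gold=3 hemp=5
After 7 (gather 1 hemp): gold=3 hemp=6
After 8 (gather 1 gold): gold=4 hemp=6
After 9 (craft shaft): hemp=6 shaft=2
After 10 (gather 5 hemp): hemp=11 shaft=2
After 11 (gather 1 hemp): hemp=12 shaft=2
After 12 (gather 5 hemp): hemp=17 shaft=2
After 13 (gather 3 hemp): hemp=20 shaft=2
After 14 (gather 5 gold): gold=5 hemp=20 shaft=2
After 15 (craft shaft): gold=1 hemp=20 shaft=4
After 16 (gather 4 hemp): gold=1 hemp=24 shaft=4
After 17 (consume 1 gold): hemp=24 shaft=4
After 18 (gather 3 hemp): hemp=27 shaft=4
After 19 (gather 3 hemp): hemp=30 shaft=4
After 20 (gather 1 silver): hemp=30 shaft=4 silver=1
After 21 (gather 2 gold): gold=2 hemp=30 shaft=4 silver=1
After 22 (gather 1 hemp): gold=2 hemp=31 shaft=4 silver=1
After 23 (consume 1 gold): gold=1 hemp=31 shaft=4 silver=1
After 24 (gather 2 silver): gold=1 hemp=31 shaft=4 silver=3
After 25 (craft lever): gold=1 hemp=28 lever=1 shaft=4 silver=1

Answer: gold=1 hemp=28 lever=1 shaft=4 silver=1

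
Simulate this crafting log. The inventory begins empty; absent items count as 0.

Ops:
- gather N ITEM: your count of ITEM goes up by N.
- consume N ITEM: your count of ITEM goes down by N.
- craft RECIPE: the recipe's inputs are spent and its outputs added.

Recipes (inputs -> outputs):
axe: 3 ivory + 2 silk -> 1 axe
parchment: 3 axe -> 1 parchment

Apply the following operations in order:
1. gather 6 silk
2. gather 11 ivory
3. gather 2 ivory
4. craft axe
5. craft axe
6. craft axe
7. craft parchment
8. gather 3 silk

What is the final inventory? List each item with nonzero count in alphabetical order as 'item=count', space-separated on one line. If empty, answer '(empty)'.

Answer: ivory=4 parchment=1 silk=3

Derivation:
After 1 (gather 6 silk): silk=6
After 2 (gather 11 ivory): ivory=11 silk=6
After 3 (gather 2 ivory): ivory=13 silk=6
After 4 (craft axe): axe=1 ivory=10 silk=4
After 5 (craft axe): axe=2 ivory=7 silk=2
After 6 (craft axe): axe=3 ivory=4
After 7 (craft parchment): ivory=4 parchment=1
After 8 (gather 3 silk): ivory=4 parchment=1 silk=3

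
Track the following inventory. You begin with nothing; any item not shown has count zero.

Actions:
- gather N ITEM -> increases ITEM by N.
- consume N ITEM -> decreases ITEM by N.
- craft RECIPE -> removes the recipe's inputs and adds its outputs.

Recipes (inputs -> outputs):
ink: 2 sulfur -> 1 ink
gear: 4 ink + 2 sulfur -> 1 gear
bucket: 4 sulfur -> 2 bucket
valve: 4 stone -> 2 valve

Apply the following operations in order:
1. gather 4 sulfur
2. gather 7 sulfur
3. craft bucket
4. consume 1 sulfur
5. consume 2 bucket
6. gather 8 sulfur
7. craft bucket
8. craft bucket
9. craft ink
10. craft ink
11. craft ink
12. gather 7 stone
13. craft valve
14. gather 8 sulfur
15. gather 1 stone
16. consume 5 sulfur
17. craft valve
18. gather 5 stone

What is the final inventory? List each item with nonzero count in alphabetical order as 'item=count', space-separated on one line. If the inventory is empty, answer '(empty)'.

Answer: bucket=4 ink=3 stone=5 sulfur=3 valve=4

Derivation:
After 1 (gather 4 sulfur): sulfur=4
After 2 (gather 7 sulfur): sulfur=11
After 3 (craft bucket): bucket=2 sulfur=7
After 4 (consume 1 sulfur): bucket=2 sulfur=6
After 5 (consume 2 bucket): sulfur=6
After 6 (gather 8 sulfur): sulfur=14
After 7 (craft bucket): bucket=2 sulfur=10
After 8 (craft bucket): bucket=4 sulfur=6
After 9 (craft ink): bucket=4 ink=1 sulfur=4
After 10 (craft ink): bucket=4 ink=2 sulfur=2
After 11 (craft ink): bucket=4 ink=3
After 12 (gather 7 stone): bucket=4 ink=3 stone=7
After 13 (craft valve): bucket=4 ink=3 stone=3 valve=2
After 14 (gather 8 sulfur): bucket=4 ink=3 stone=3 sulfur=8 valve=2
After 15 (gather 1 stone): bucket=4 ink=3 stone=4 sulfur=8 valve=2
After 16 (consume 5 sulfur): bucket=4 ink=3 stone=4 sulfur=3 valve=2
After 17 (craft valve): bucket=4 ink=3 sulfur=3 valve=4
After 18 (gather 5 stone): bucket=4 ink=3 stone=5 sulfur=3 valve=4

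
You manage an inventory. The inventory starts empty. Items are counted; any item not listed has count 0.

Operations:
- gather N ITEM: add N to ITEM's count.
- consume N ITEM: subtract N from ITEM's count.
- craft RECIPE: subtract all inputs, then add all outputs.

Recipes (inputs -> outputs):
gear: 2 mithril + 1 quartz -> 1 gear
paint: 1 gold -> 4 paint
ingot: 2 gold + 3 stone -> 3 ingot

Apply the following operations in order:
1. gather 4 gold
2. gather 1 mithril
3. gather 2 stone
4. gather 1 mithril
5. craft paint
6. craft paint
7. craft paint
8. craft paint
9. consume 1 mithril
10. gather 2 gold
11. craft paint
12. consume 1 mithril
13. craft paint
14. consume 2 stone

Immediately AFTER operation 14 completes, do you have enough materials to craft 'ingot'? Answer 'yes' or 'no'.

After 1 (gather 4 gold): gold=4
After 2 (gather 1 mithril): gold=4 mithril=1
After 3 (gather 2 stone): gold=4 mithril=1 stone=2
After 4 (gather 1 mithril): gold=4 mithril=2 stone=2
After 5 (craft paint): gold=3 mithril=2 paint=4 stone=2
After 6 (craft paint): gold=2 mithril=2 paint=8 stone=2
After 7 (craft paint): gold=1 mithril=2 paint=12 stone=2
After 8 (craft paint): mithril=2 paint=16 stone=2
After 9 (consume 1 mithril): mithril=1 paint=16 stone=2
After 10 (gather 2 gold): gold=2 mithril=1 paint=16 stone=2
After 11 (craft paint): gold=1 mithril=1 paint=20 stone=2
After 12 (consume 1 mithril): gold=1 paint=20 stone=2
After 13 (craft paint): paint=24 stone=2
After 14 (consume 2 stone): paint=24

Answer: no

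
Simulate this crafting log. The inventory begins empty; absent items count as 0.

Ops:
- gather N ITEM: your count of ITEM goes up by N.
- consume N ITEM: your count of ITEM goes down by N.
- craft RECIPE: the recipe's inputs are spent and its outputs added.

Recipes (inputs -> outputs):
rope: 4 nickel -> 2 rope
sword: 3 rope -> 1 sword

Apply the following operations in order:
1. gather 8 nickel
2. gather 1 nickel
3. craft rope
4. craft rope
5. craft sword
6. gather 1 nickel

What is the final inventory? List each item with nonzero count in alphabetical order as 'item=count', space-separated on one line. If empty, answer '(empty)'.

After 1 (gather 8 nickel): nickel=8
After 2 (gather 1 nickel): nickel=9
After 3 (craft rope): nickel=5 rope=2
After 4 (craft rope): nickel=1 rope=4
After 5 (craft sword): nickel=1 rope=1 sword=1
After 6 (gather 1 nickel): nickel=2 rope=1 sword=1

Answer: nickel=2 rope=1 sword=1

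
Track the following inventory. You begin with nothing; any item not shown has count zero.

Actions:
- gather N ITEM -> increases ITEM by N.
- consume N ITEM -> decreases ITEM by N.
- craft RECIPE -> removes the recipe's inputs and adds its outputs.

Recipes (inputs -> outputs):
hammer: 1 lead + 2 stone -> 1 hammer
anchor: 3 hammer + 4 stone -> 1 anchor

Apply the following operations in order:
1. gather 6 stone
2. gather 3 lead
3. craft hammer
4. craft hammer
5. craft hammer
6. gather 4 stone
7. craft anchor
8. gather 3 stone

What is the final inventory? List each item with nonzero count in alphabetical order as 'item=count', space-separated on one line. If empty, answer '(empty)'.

Answer: anchor=1 stone=3

Derivation:
After 1 (gather 6 stone): stone=6
After 2 (gather 3 lead): lead=3 stone=6
After 3 (craft hammer): hammer=1 lead=2 stone=4
After 4 (craft hammer): hammer=2 lead=1 stone=2
After 5 (craft hammer): hammer=3
After 6 (gather 4 stone): hammer=3 stone=4
After 7 (craft anchor): anchor=1
After 8 (gather 3 stone): anchor=1 stone=3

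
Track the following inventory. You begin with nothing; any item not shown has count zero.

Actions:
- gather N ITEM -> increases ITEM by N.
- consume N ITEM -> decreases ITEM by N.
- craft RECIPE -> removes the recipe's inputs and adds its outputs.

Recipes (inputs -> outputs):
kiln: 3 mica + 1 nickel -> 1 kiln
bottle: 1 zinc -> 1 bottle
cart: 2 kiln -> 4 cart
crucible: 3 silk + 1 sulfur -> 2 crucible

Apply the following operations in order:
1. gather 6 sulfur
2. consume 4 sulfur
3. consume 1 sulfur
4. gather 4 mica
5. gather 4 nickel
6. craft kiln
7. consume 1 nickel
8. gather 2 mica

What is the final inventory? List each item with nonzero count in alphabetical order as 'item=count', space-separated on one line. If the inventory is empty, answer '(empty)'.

Answer: kiln=1 mica=3 nickel=2 sulfur=1

Derivation:
After 1 (gather 6 sulfur): sulfur=6
After 2 (consume 4 sulfur): sulfur=2
After 3 (consume 1 sulfur): sulfur=1
After 4 (gather 4 mica): mica=4 sulfur=1
After 5 (gather 4 nickel): mica=4 nickel=4 sulfur=1
After 6 (craft kiln): kiln=1 mica=1 nickel=3 sulfur=1
After 7 (consume 1 nickel): kiln=1 mica=1 nickel=2 sulfur=1
After 8 (gather 2 mica): kiln=1 mica=3 nickel=2 sulfur=1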